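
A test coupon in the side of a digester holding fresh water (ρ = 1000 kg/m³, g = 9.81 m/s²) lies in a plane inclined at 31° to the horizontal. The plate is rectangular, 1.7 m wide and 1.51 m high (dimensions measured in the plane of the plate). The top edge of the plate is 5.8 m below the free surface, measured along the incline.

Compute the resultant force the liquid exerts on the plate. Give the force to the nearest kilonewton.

F ≈ 85 kN

γ = ρg = 1000 × 9.81 = 9810 N/m³ = 9.81 kN/m³.
Let θ = 31° be the plate's angle to the horizontal; measure y along the incline from where the plane meets the free surface. Vertical depth h = y·sinθ with sinθ = 0.515038.
The centroid lies 1.51/2 = 0.755 m below the top edge, so y_c = 5.8 + 0.755 = 6.555 m and h_c = 6.555 × 0.515038 = 3.37607 m.
A = 1.7 × 1.51 = 2.567 m².
Resultant F = γ·h_c·A = 9.81 × 3.37607 × 2.567 = 85.0171 kN.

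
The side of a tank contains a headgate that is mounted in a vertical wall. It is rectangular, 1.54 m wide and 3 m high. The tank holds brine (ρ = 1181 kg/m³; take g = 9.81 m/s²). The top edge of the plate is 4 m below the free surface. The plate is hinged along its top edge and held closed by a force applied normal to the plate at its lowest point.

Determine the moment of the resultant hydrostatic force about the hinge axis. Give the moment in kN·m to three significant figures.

γ = ρg = 1181 × 9.81 / 1000 = 11.58561 kN/m³.
The centroid lies 3/2 = 1.5 m below the top edge, so the centroid depth is h_c = 4 + 1.5 = 5.5 m.
A = 1.54 × 3 = 4.62 m².
Resultant F = γ·h_c·A = 11.58561 × 5.5 × 4.62 = 294.39 kN.
I_c = b·h³/12 = 1.54 × 3³/12 = 3.465 m⁴.
Centre of pressure: y_p = y_c + I_c/(y_c·A) = 5.5 + 3.465/(5.5 × 4.62) = 5.5 + 0.136364 = 5.63636 m along the plane.
The resultant acts 1.5 + 0.136364 = 1.63636 m (along the plate) below the hinge at the top edge, so the moment about the hinge is M = F × 1.63636 = 294.39 × 1.63636 = 481.728 kN·m.

M ≈ 482 kN·m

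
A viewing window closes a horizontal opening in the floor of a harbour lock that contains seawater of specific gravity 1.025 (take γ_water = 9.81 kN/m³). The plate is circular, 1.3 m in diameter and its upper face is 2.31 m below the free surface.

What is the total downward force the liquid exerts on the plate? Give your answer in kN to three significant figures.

γ = 1.025 × 9.81 = 10.05525 kN/m³.
The plate is horizontal, so pressure is uniform at p = γ·h = 10.05525 × 2.31 = 23.2276 kN/m².
A = π(0.65)² = 1.32732 m².
F = p·A = 23.2276 × 1.32732 = 30.8305 kN.

F ≈ 30.8 kN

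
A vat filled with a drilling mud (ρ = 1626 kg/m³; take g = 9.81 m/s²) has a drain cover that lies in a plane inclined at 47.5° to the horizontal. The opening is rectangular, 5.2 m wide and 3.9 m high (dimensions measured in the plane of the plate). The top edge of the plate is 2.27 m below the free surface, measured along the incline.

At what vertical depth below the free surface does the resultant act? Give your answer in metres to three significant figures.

γ = ρg = 1626 × 9.81 / 1000 = 15.95106 kN/m³.
Let θ = 47.5° be the plate's angle to the horizontal; measure y along the incline from where the plane meets the free surface. Vertical depth h = y·sinθ with sinθ = 0.737277.
The centroid lies 3.9/2 = 1.95 m below the top edge, so y_c = 2.27 + 1.95 = 4.22 m and h_c = 4.22 × 0.737277 = 3.11131 m.
A = 5.2 × 3.9 = 20.28 m².
Resultant F = γ·h_c·A = 15.95106 × 3.11131 × 20.28 = 1006.47 kN.
I_c = b·h³/12 = 5.2 × 3.9³/12 = 25.7049 m⁴.
Centre of pressure: y_p = y_c + I_c/(y_c·A) = 4.22 + 25.7049/(4.22 × 20.28) = 4.22 + 0.300355 = 4.52035 m along the plane.
Vertically, h_p = y_p·sinθ = 4.52035 × 0.737277 = 3.33275 m.

h_p = 3.33 m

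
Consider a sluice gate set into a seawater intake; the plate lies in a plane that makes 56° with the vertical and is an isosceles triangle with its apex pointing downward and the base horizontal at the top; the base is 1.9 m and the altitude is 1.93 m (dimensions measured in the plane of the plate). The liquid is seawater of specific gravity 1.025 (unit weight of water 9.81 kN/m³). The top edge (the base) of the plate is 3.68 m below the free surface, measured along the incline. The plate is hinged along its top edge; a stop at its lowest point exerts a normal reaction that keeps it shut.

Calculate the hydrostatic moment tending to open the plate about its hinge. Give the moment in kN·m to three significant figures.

γ = 1.025 × 9.81 = 10.05525 kN/m³.
The plate makes 56° with the vertical, i.e. θ = 90° − 56° = 34° to the horizontal. Measuring y along the incline from the free-surface line, vertical depth h = y·sinθ with sinθ = 0.559193.
With the apex down, the centroid sits h/3 = 1.93/3 = 0.643333 m below the base (the top edge), so y_c = 3.68 + 0.643333 = 4.32333 m and h_c = 4.32333 × 0.559193 = 2.41758 m.
A = ½ × 1.9 × 1.93 = 1.8335 m².
Resultant F = γ·h_c·A = 10.05525 × 2.41758 × 1.8335 = 44.5712 kN.
I_c = b·h³/36 = 1.9 × 1.93³/36 = 0.379422 m⁴.
Centre of pressure: y_p = y_c + I_c/(y_c·A) = 4.32333 + 0.379422/(4.32333 × 1.8335) = 4.32333 + 0.0478656 = 4.3712 m along the plane.
The resultant acts 0.643333 + 0.0478656 = 0.691199 m (along the plate) below the hinge at the top edge, so the moment about the hinge is M = F × 0.691199 = 44.5712 × 0.691199 = 30.8076 kN·m.

M ≈ 30.8 kN·m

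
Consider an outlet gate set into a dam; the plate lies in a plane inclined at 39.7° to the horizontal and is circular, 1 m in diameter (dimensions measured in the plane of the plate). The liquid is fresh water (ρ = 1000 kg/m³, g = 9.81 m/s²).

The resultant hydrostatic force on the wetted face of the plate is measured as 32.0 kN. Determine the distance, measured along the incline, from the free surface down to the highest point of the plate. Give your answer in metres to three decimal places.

γ = ρg = 1000 × 9.81 = 9810 N/m³ = 9.81 kN/m³.
A = π(0.5)² = 0.785398 m².
From F = γ·h_c·A, the centroid depth is h_c = 32.0/(9.81 × 0.785398) = 4.15328 m.
Let θ = 39.7° be the plate's angle to the horizontal; measure y along the incline from where the plane meets the free surface. Vertical depth h = y·sinθ with sinθ = 0.638768.
Along the incline, y_c = h_c/sinθ = 4.15328/0.638768 = 6.50202 m.
The centroid is at the centre, 0.5 m below the top of the plate, so the highest point sits at y_top = 6.50202 − 0.5 = 6.00202 m along the incline.

y_top ≈ 6.002 m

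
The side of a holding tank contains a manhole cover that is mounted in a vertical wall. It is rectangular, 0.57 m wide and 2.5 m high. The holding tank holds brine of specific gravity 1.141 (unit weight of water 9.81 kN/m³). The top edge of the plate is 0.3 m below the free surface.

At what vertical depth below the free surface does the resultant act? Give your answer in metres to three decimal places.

h_p = 1.886 m

γ = 1.141 × 9.81 = 11.19321 kN/m³.
The centroid lies 2.5/2 = 1.25 m below the top edge, so the centroid depth is h_c = 0.3 + 1.25 = 1.55 m.
A = 0.57 × 2.5 = 1.425 m².
Resultant F = γ·h_c·A = 11.19321 × 1.55 × 1.425 = 24.723 kN.
I_c = b·h³/12 = 0.57 × 2.5³/12 = 0.742188 m⁴.
Centre of pressure: y_p = y_c + I_c/(y_c·A) = 1.55 + 0.742188/(1.55 × 1.425) = 1.55 + 0.336022 = 1.88602 m along the plane.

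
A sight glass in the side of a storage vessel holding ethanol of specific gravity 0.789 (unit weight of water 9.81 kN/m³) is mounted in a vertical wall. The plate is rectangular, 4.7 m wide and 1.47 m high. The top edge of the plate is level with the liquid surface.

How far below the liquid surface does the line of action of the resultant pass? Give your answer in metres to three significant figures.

γ = 0.789 × 9.81 = 7.74009 kN/m³.
The centroid lies 1.47/2 = 0.735 m below the top edge, so the centroid depth is h_c = 0.735 m.
A = 4.7 × 1.47 = 6.909 m².
Resultant F = γ·h_c·A = 7.74009 × 0.735 × 6.909 = 39.3051 kN.
I_c = b·h³/12 = 4.7 × 1.47³/12 = 1.24414 m⁴.
Centre of pressure: y_p = y_c + I_c/(y_c·A) = 0.735 + 1.24414/(0.735 × 6.909) = 0.735 + 0.245 = 0.98 m along the plane.

h_p = 0.980 m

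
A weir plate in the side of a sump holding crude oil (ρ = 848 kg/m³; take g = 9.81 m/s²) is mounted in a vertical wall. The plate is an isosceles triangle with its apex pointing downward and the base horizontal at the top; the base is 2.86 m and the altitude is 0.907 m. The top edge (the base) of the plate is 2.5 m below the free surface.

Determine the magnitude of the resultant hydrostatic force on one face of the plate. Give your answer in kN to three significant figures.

γ = ρg = 848 × 9.81 / 1000 = 8.31888 kN/m³.
With the apex down, the centroid sits h/3 = 0.907/3 = 0.302333 m below the base (the top edge), so the centroid depth is h_c = 2.5 + 0.302333 = 2.80233 m.
A = ½ × 2.86 × 0.907 = 1.29701 m².
Resultant F = γ·h_c·A = 8.31888 × 2.80233 × 1.29701 = 30.2362 kN.

F ≈ 30.2 kN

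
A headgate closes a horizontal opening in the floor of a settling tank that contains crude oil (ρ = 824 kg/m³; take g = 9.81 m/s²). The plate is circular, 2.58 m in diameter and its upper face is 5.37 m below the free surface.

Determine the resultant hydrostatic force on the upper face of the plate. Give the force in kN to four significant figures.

γ = ρg = 824 × 9.81 / 1000 = 8.08344 kN/m³.
The plate is horizontal, so pressure is uniform at p = γ·h = 8.08344 × 5.37 = 43.4081 kN/m².
A = π(1.29)² = 5.22792 m².
F = p·A = 43.4081 × 5.22792 = 226.934 kN.

F ≈ 226.9 kN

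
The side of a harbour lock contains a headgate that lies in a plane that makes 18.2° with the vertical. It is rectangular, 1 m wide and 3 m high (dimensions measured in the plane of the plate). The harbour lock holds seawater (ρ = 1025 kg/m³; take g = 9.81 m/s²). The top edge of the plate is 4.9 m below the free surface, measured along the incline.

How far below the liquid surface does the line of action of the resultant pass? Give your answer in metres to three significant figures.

h_p = 6.19 m

γ = ρg = 1025 × 9.81 / 1000 = 10.05525 kN/m³.
The plate makes 18.2° with the vertical, i.e. θ = 90° − 18.2° = 71.8° to the horizontal. Measuring y along the incline from the free-surface line, vertical depth h = y·sinθ with sinθ = 0.949972.
The centroid lies 3/2 = 1.5 m below the top edge, so y_c = 4.9 + 1.5 = 6.4 m and h_c = 6.4 × 0.949972 = 6.07982 m.
A = 1 × 3 = 3 m².
Resultant F = γ·h_c·A = 10.05525 × 6.07982 × 3 = 183.402 kN.
I_c = b·h³/12 = 1 × 3³/12 = 2.25 m⁴.
Centre of pressure: y_p = y_c + I_c/(y_c·A) = 6.4 + 2.25/(6.4 × 3) = 6.4 + 0.117187 = 6.51719 m along the plane.
Vertically, h_p = y_p·sinθ = 6.51719 × 0.949972 = 6.19115 m.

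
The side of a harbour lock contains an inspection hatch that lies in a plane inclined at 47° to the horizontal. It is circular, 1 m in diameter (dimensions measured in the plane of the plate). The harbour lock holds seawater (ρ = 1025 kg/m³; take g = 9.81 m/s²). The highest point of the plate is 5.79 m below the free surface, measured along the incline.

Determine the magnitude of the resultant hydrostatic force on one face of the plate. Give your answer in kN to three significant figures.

γ = ρg = 1025 × 9.81 / 1000 = 10.05525 kN/m³.
Let θ = 47° be the plate's angle to the horizontal; measure y along the incline from where the plane meets the free surface. Vertical depth h = y·sinθ with sinθ = 0.731354.
The centroid is at the centre, 0.5 m below the top of the plate, so y_c = 5.79 + 0.5 = 6.29 m and h_c = 6.29 × 0.731354 = 4.60022 m.
A = π(0.5)² = 0.785398 m².
Resultant F = γ·h_c·A = 10.05525 × 4.60022 × 0.785398 = 36.3297 kN.

F ≈ 36.3 kN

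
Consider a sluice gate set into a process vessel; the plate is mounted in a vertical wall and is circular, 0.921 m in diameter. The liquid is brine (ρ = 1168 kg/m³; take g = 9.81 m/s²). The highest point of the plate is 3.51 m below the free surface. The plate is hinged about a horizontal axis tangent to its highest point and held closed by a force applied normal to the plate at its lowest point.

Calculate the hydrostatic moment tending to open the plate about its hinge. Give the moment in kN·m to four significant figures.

M ≈ 14.36 kN·m

γ = ρg = 1168 × 9.81 / 1000 = 11.45808 kN/m³.
The centroid is at the centre, 0.4605 m below the top of the plate, so the centroid depth is h_c = 3.51 + 0.4605 = 3.9705 m.
A = π(0.4605)² = 0.666207 m².
Resultant F = γ·h_c·A = 11.45808 × 3.9705 × 0.666207 = 30.3086 kN.
I_c = πr⁴/4 = π × 0.4605⁴/4 = 0.035319 m⁴.
Centre of pressure: y_p = y_c + I_c/(y_c·A) = 3.9705 + 0.035319/(3.9705 × 0.666207) = 3.9705 + 0.0133522 = 3.98385 m along the plane.
The resultant acts 0.4605 + 0.0133522 = 0.473852 m (along the plate) below the hinge at the top edge, so the moment about the hinge is M = F × 0.473852 = 30.3086 × 0.473852 = 14.3618 kN·m.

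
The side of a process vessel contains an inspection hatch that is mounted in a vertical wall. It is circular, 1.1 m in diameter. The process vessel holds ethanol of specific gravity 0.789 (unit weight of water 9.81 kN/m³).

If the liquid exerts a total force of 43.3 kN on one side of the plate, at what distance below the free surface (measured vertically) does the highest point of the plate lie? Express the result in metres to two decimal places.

d_top ≈ 5.34 m

γ = 0.789 × 9.81 = 7.74009 kN/m³.
A = π(0.55)² = 0.950332 m².
From F = γ·h_c·A, the centroid depth is h_c = 43.3/(7.74009 × 0.950332) = 5.88663 m.
The centroid is at the centre, 0.55 m below the top of the plate, so the highest point sits at h_top = 5.88663 − 0.55 = 5.33663 m below the surface.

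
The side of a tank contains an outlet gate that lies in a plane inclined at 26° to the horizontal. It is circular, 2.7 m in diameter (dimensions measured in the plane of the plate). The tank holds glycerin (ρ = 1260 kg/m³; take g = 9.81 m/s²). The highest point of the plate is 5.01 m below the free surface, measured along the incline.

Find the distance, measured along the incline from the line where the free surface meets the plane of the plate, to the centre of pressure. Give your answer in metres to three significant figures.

y_p = 6.43 m

γ = ρg = 1260 × 9.81 / 1000 = 12.3606 kN/m³.
Let θ = 26° be the plate's angle to the horizontal; measure y along the incline from where the plane meets the free surface. Vertical depth h = y·sinθ with sinθ = 0.438371.
The centroid is at the centre, 1.35 m below the top of the plate, so y_c = 5.01 + 1.35 = 6.36 m and h_c = 6.36 × 0.438371 = 2.78804 m.
A = π(1.35)² = 5.72555 m².
Resultant F = γ·h_c·A = 12.3606 × 2.78804 × 5.72555 = 197.313 kN.
I_c = πr⁴/4 = π × 1.35⁴/4 = 2.6087 m⁴.
Centre of pressure: y_p = y_c + I_c/(y_c·A) = 6.36 + 2.6087/(6.36 × 5.72555) = 6.36 + 0.071639 = 6.43164 m along the plane.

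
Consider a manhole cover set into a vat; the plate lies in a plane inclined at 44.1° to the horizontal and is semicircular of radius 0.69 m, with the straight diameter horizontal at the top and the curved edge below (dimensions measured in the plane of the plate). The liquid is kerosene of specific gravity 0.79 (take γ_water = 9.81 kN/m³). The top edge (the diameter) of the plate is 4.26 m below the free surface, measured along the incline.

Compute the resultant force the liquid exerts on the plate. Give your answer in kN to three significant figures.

γ = 0.79 × 9.81 = 7.7499 kN/m³.
Let θ = 44.1° be the plate's angle to the horizontal; measure y along the incline from where the plane meets the free surface. Vertical depth h = y·sinθ with sinθ = 0.695913.
The centroid of a semicircle lies 4r/(3π) = 0.292845 m from the diameter, here below the top edge, so y_c = 4.26 + 0.292845 = 4.55284 m and h_c = 4.55284 × 0.695913 = 3.16838 m.
A = πr²/2 = π × 0.69²/2 = 0.747856 m².
Resultant F = γ·h_c·A = 7.7499 × 3.16838 × 0.747856 = 18.3633 kN.

F ≈ 18.4 kN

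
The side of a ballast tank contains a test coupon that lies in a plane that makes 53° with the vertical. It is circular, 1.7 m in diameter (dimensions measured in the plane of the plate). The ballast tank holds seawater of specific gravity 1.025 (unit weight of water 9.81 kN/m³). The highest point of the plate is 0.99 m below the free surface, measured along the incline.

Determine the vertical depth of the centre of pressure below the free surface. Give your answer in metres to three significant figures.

γ = 1.025 × 9.81 = 10.05525 kN/m³.
The plate makes 53° with the vertical, i.e. θ = 90° − 53° = 37° to the horizontal. Measuring y along the incline from the free-surface line, vertical depth h = y·sinθ with sinθ = 0.601815.
The centroid is at the centre, 0.85 m below the top of the plate, so y_c = 0.99 + 0.85 = 1.84 m and h_c = 1.84 × 0.601815 = 1.10734 m.
A = π(0.85)² = 2.2698 m².
Resultant F = γ·h_c·A = 10.05525 × 1.10734 × 2.2698 = 25.2733 kN.
I_c = πr⁴/4 = π × 0.85⁴/4 = 0.409983 m⁴.
Centre of pressure: y_p = y_c + I_c/(y_c·A) = 1.84 + 0.409983/(1.84 × 2.2698) = 1.84 + 0.0981659 = 1.93817 m along the plane.
Vertically, h_p = y_p·sinθ = 1.93817 × 0.601815 = 1.16642 m.

h_p = 1.17 m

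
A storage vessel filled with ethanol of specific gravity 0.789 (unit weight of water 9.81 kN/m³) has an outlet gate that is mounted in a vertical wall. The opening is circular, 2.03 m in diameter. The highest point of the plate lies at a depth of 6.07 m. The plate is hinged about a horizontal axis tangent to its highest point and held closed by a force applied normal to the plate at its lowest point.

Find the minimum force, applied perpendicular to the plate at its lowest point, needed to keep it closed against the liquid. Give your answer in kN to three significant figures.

γ = 0.789 × 9.81 = 7.74009 kN/m³.
The centroid is at the centre, 1.015 m below the top of the plate, so the centroid depth is h_c = 6.07 + 1.015 = 7.085 m.
A = π(1.015)² = 3.23655 m².
Resultant F = γ·h_c·A = 7.74009 × 7.085 × 3.23655 = 177.488 kN.
I_c = πr⁴/4 = π × 1.015⁴/4 = 0.833593 m⁴.
Centre of pressure: y_p = y_c + I_c/(y_c·A) = 7.085 + 0.833593/(7.085 × 3.23655) = 7.085 + 0.0363523 = 7.12135 m along the plane.
The resultant acts 1.015 + 0.0363523 = 1.05135 m (along the plate) below the hinge at the top edge, so the moment about the hinge is M = F × 1.05135 = 177.488 × 1.05135 = 186.602 kN·m.
A normal force at the bottom, 2.03 m from the hinge, must supply this moment: P = 186.602/2.03 = 91.9222 kN.

P ≈ 91.9 kN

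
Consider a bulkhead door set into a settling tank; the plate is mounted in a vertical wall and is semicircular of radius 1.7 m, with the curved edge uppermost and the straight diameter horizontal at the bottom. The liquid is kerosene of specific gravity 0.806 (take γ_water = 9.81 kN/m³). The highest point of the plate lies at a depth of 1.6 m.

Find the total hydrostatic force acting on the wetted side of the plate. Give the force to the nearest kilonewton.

γ = 0.806 × 9.81 = 7.90686 kN/m³.
The centroid lies 4r/(3π) = 0.721502 m above the diameter, so r − 4r/(3π) = 1.7 − 0.721502 = 0.978498 m below the topmost point, so the centroid depth is h_c = 1.6 + 0.978498 = 2.5785 m.
A = πr²/2 = π × 1.7²/2 = 4.5396 m².
Resultant F = γ·h_c·A = 7.90686 × 2.5785 × 4.5396 = 92.5526 kN.

F ≈ 93 kN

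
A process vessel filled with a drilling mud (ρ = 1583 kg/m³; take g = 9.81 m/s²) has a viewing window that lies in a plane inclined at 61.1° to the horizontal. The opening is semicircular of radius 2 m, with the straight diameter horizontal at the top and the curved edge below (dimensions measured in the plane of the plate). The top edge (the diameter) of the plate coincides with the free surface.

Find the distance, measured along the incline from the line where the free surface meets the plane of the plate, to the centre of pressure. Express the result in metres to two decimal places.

γ = ρg = 1583 × 9.81 / 1000 = 15.52923 kN/m³.
Let θ = 61.1° be the plate's angle to the horizontal; measure y along the incline from where the plane meets the free surface. Vertical depth h = y·sinθ with sinθ = 0.875465.
The centroid of a semicircle lies 4r/(3π) = 0.848826 m from the diameter, here below the top edge, so y_c = 0.848826 m and h_c = 0.848826 × 0.875465 = 0.743117 m.
A = πr²/2 = π × 2²/2 = 6.28319 m².
Resultant F = γ·h_c·A = 15.52923 × 0.743117 × 6.28319 = 72.5082 kN.
I_c = (π/8 − 8/(9π))·r⁴ = 0.109757 × 2⁴ = 1.75611 m⁴.
Centre of pressure: y_p = y_c + I_c/(y_c·A) = 0.848826 + 1.75611/(0.848826 × 6.28319) = 0.848826 + 0.329271 = 1.1781 m along the plane.

y_p = 1.18 m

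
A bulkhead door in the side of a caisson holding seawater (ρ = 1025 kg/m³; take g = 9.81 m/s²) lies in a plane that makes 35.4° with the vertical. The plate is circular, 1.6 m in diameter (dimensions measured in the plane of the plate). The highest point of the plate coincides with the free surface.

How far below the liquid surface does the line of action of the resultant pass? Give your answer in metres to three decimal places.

γ = ρg = 1025 × 9.81 / 1000 = 10.05525 kN/m³.
The plate makes 35.4° with the vertical, i.e. θ = 90° − 35.4° = 54.6° to the horizontal. Measuring y along the incline from the free-surface line, vertical depth h = y·sinθ with sinθ = 0.815128.
The centroid is at the centre, 0.8 m below the top of the plate, so y_c = 0.8 m and h_c = 0.8 × 0.815128 = 0.652102 m.
A = π(0.8)² = 2.01062 m².
Resultant F = γ·h_c·A = 10.05525 × 0.652102 × 2.01062 = 13.1837 kN.
I_c = πr⁴/4 = π × 0.8⁴/4 = 0.321699 m⁴.
Centre of pressure: y_p = y_c + I_c/(y_c·A) = 0.8 + 0.321699/(0.8 × 2.01062) = 0.8 + 0.2 = 1 m along the plane.
Vertically, h_p = y_p·sinθ = 1 × 0.815128 = 0.815128 m.

h_p = 0.815 m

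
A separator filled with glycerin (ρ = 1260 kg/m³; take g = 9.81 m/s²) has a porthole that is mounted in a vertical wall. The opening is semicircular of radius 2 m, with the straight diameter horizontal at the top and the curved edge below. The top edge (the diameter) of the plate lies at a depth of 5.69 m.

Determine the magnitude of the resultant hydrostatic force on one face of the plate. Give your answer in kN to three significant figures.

F ≈ 508 kN

γ = ρg = 1260 × 9.81 / 1000 = 12.3606 kN/m³.
The centroid of a semicircle lies 4r/(3π) = 0.848826 m from the diameter, here below the top edge, so the centroid depth is h_c = 5.69 + 0.848826 = 6.53883 m.
A = πr²/2 = π × 2²/2 = 6.28319 m².
Resultant F = γ·h_c·A = 12.3606 × 6.53883 × 6.28319 = 507.832 kN.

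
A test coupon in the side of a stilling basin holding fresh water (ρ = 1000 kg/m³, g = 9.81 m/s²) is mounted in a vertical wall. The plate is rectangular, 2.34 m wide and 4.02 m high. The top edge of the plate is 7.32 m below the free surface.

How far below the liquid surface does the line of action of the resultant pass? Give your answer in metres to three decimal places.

γ = ρg = 1000 × 9.81 = 9810 N/m³ = 9.81 kN/m³.
The centroid lies 4.02/2 = 2.01 m below the top edge, so the centroid depth is h_c = 7.32 + 2.01 = 9.33 m.
A = 2.34 × 4.02 = 9.4068 m².
Resultant F = γ·h_c·A = 9.81 × 9.33 × 9.4068 = 860.979 kN.
I_c = b·h³/12 = 2.34 × 4.02³/12 = 12.6681 m⁴.
Centre of pressure: y_p = y_c + I_c/(y_c·A) = 9.33 + 12.6681/(9.33 × 9.4068) = 9.33 + 0.14434 = 9.47434 m along the plane.

h_p = 9.474 m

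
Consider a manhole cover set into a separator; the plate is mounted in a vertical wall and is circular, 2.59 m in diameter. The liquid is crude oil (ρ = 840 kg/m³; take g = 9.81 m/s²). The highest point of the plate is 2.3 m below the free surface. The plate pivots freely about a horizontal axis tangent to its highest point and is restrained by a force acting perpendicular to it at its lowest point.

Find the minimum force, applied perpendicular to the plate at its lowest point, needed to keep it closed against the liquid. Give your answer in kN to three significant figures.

P ≈ 85.1 kN

γ = ρg = 840 × 9.81 / 1000 = 8.2404 kN/m³.
The centroid is at the centre, 1.295 m below the top of the plate, so the centroid depth is h_c = 2.3 + 1.295 = 3.595 m.
A = π(1.295)² = 5.26853 m².
Resultant F = γ·h_c·A = 8.2404 × 3.595 × 5.26853 = 156.076 kN.
I_c = πr⁴/4 = π × 1.295⁴/4 = 2.20886 m⁴.
Centre of pressure: y_p = y_c + I_c/(y_c·A) = 3.595 + 2.20886/(3.595 × 5.26853) = 3.595 + 0.116622 = 3.71162 m along the plane.
The resultant acts 1.295 + 0.116622 = 1.41162 m (along the plate) below the hinge at the top edge, so the moment about the hinge is M = F × 1.41162 = 156.076 × 1.41162 = 220.32 kN·m.
A normal force at the bottom, 2.59 m from the hinge, must supply this moment: P = 220.32/2.59 = 85.0656 kN.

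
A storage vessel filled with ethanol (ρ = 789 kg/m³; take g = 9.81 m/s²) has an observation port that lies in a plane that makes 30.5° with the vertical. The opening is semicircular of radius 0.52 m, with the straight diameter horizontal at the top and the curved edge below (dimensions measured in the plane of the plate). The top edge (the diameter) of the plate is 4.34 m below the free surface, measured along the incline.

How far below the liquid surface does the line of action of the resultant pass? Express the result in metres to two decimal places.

h_p = 3.93 m

γ = ρg = 789 × 9.81 / 1000 = 7.74009 kN/m³.
The plate makes 30.5° with the vertical, i.e. θ = 90° − 30.5° = 59.5° to the horizontal. Measuring y along the incline from the free-surface line, vertical depth h = y·sinθ with sinθ = 0.861629.
The centroid of a semicircle lies 4r/(3π) = 0.220695 m from the diameter, here below the top edge, so y_c = 4.34 + 0.220695 = 4.56069 m and h_c = 4.56069 × 0.861629 = 3.92962 m.
A = πr²/2 = π × 0.52²/2 = 0.424743 m².
Resultant F = γ·h_c·A = 7.74009 × 3.92962 × 0.424743 = 12.9188 kN.
I_c = (π/8 − 8/(9π))·r⁴ = 0.109757 × 0.52⁴ = 0.00802501 m⁴.
Centre of pressure: y_p = y_c + I_c/(y_c·A) = 4.56069 + 0.00802501/(4.56069 × 0.424743) = 4.56069 + 0.00414275 = 4.56483 m along the plane.
Vertically, h_p = y_p·sinθ = 4.56483 × 0.861629 = 3.93319 m.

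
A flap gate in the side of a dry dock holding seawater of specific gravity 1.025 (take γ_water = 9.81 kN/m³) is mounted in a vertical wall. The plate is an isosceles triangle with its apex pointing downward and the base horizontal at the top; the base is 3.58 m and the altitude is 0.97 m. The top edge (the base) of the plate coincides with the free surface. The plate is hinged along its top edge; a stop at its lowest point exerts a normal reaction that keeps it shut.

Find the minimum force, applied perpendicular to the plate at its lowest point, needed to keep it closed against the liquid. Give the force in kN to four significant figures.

γ = 1.025 × 9.81 = 10.05525 kN/m³.
With the apex down, the centroid sits h/3 = 0.97/3 = 0.323333 m below the base (the top edge), so the centroid depth is h_c = 0.323333 m.
A = ½ × 3.58 × 0.97 = 1.7363 m².
Resultant F = γ·h_c·A = 10.05525 × 0.323333 × 1.7363 = 5.64505 kN.
I_c = b·h³/36 = 3.58 × 0.97³/36 = 0.0907603 m⁴.
Centre of pressure: y_p = y_c + I_c/(y_c·A) = 0.323333 + 0.0907603/(0.323333 × 1.7363) = 0.323333 + 0.161667 = 0.485 m along the plane.
The resultant acts 0.323333 + 0.161667 = 0.485 m (along the plate) below the hinge at the top edge, so the moment about the hinge is M = F × 0.485 = 5.64505 × 0.485 = 2.73785 kN·m.
A normal force at the bottom, 0.97 m from the hinge, must supply this moment: P = 2.73785/0.97 = 2.82253 kN.

P ≈ 2.823 kN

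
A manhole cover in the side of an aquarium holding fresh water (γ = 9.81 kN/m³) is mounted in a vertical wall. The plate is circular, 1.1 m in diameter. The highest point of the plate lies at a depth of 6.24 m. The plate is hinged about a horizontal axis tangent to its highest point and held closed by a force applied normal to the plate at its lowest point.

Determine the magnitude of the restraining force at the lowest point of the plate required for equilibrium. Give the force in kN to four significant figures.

γ = 9.81 kN/m³.
The centroid is at the centre, 0.55 m below the top of the plate, so the centroid depth is h_c = 6.24 + 0.55 = 6.79 m.
A = π(0.55)² = 0.950332 m².
Resultant F = γ·h_c·A = 9.81 × 6.79 × 0.950332 = 63.3015 kN.
I_c = πr⁴/4 = π × 0.55⁴/4 = 0.0718688 m⁴.
Centre of pressure: y_p = y_c + I_c/(y_c·A) = 6.79 + 0.0718688/(6.79 × 0.950332) = 6.79 + 0.0111377 = 6.80114 m along the plane.
The resultant acts 0.55 + 0.0111377 = 0.561138 m (along the plate) below the hinge at the top edge, so the moment about the hinge is M = F × 0.561138 = 63.3015 × 0.561138 = 35.5209 kN·m.
A normal force at the bottom, 1.1 m from the hinge, must supply this moment: P = 35.5209/1.1 = 32.2917 kN.

P ≈ 32.29 kN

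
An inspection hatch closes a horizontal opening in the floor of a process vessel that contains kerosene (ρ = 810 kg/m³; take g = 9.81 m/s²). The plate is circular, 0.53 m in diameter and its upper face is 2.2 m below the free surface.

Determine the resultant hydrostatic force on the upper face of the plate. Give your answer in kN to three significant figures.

γ = ρg = 810 × 9.81 / 1000 = 7.9461 kN/m³.
The plate is horizontal, so pressure is uniform at p = γ·h = 7.9461 × 2.2 = 17.4814 kN/m².
A = π(0.265)² = 0.220618 m².
F = p·A = 17.4814 × 0.220618 = 3.85671 kN.

F ≈ 3.86 kN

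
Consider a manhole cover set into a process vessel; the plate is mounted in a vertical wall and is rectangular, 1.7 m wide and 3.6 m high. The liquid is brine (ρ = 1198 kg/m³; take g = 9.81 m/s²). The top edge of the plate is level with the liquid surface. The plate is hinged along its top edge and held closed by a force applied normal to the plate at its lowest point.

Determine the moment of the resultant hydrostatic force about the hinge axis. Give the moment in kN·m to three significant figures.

γ = ρg = 1198 × 9.81 / 1000 = 11.75238 kN/m³.
The centroid lies 3.6/2 = 1.8 m below the top edge, so the centroid depth is h_c = 1.8 m.
A = 1.7 × 3.6 = 6.12 m².
Resultant F = γ·h_c·A = 11.75238 × 1.8 × 6.12 = 129.464 kN.
I_c = b·h³/12 = 1.7 × 3.6³/12 = 6.6096 m⁴.
Centre of pressure: y_p = y_c + I_c/(y_c·A) = 1.8 + 6.6096/(1.8 × 6.12) = 1.8 + 0.6 = 2.4 m along the plane.
The resultant acts 1.8 + 0.6 = 2.4 m (along the plate) below the hinge at the top edge, so the moment about the hinge is M = F × 2.4 = 129.464 × 2.4 = 310.714 kN·m.

M ≈ 311 kN·m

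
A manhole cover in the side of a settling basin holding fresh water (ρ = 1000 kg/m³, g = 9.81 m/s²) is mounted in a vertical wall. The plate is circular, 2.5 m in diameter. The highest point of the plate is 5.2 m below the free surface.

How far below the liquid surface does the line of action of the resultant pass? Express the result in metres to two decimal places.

h_p = 6.51 m

γ = ρg = 1000 × 9.81 = 9810 N/m³ = 9.81 kN/m³.
The centroid is at the centre, 1.25 m below the top of the plate, so the centroid depth is h_c = 5.2 + 1.25 = 6.45 m.
A = π(1.25)² = 4.90874 m².
Resultant F = γ·h_c·A = 9.81 × 6.45 × 4.90874 = 310.598 kN.
I_c = πr⁴/4 = π × 1.25⁴/4 = 1.91748 m⁴.
Centre of pressure: y_p = y_c + I_c/(y_c·A) = 6.45 + 1.91748/(6.45 × 4.90874) = 6.45 + 0.0605621 = 6.51056 m along the plane.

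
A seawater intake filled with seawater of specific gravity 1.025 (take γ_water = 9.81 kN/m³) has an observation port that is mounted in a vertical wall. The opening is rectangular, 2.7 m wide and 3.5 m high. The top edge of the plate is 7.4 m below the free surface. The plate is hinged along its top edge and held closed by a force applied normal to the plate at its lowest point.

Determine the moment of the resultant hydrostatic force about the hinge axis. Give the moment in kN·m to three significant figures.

M ≈ 1620 kN·m

γ = 1.025 × 9.81 = 10.05525 kN/m³.
The centroid lies 3.5/2 = 1.75 m below the top edge, so the centroid depth is h_c = 7.4 + 1.75 = 9.15 m.
A = 2.7 × 3.5 = 9.45 m².
Resultant F = γ·h_c·A = 10.05525 × 9.15 × 9.45 = 869.452 kN.
I_c = b·h³/12 = 2.7 × 3.5³/12 = 9.64687 m⁴.
Centre of pressure: y_p = y_c + I_c/(y_c·A) = 9.15 + 9.64687/(9.15 × 9.45) = 9.15 + 0.111566 = 9.26157 m along the plane.
The resultant acts 1.75 + 0.111566 = 1.86157 m (along the plate) below the hinge at the top edge, so the moment about the hinge is M = F × 1.86157 = 869.452 × 1.86157 = 1618.55 kN·m.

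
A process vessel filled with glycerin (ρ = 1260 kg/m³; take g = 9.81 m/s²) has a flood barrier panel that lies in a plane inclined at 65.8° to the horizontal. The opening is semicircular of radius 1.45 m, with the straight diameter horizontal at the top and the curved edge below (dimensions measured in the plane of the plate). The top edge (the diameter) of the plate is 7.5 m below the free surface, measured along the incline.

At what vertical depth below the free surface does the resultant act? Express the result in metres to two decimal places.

γ = ρg = 1260 × 9.81 / 1000 = 12.3606 kN/m³.
Let θ = 65.8° be the plate's angle to the horizontal; measure y along the incline from where the plane meets the free surface. Vertical depth h = y·sinθ with sinθ = 0.912120.
The centroid of a semicircle lies 4r/(3π) = 0.615399 m from the diameter, here below the top edge, so y_c = 7.5 + 0.615399 = 8.1154 m and h_c = 8.1154 × 0.912120 = 7.40222 m.
A = πr²/2 = π × 1.45²/2 = 3.3026 m².
Resultant F = γ·h_c·A = 12.3606 × 7.40222 × 3.3026 = 302.174 kN.
I_c = (π/8 − 8/(9π))·r⁴ = 0.109757 × 1.45⁴ = 0.485182 m⁴.
Centre of pressure: y_p = y_c + I_c/(y_c·A) = 8.1154 + 0.485182/(8.1154 × 3.3026) = 8.1154 + 0.0181025 = 8.1335 m along the plane.
Vertically, h_p = y_p·sinθ = 8.1335 × 0.912120 = 7.41873 m.

h_p = 7.42 m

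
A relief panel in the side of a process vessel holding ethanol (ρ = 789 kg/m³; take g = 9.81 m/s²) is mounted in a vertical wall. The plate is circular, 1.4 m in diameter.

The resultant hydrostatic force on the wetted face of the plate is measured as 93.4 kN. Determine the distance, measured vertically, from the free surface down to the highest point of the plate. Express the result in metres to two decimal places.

γ = ρg = 789 × 9.81 / 1000 = 7.74009 kN/m³.
A = π(0.7)² = 1.53938 m².
From F = γ·h_c·A, the centroid depth is h_c = 93.4/(7.74009 × 1.53938) = 7.8389 m.
The centroid is at the centre, 0.7 m below the top of the plate, so the highest point sits at h_top = 7.8389 − 0.7 = 7.1389 m below the surface.

d_top ≈ 7.14 m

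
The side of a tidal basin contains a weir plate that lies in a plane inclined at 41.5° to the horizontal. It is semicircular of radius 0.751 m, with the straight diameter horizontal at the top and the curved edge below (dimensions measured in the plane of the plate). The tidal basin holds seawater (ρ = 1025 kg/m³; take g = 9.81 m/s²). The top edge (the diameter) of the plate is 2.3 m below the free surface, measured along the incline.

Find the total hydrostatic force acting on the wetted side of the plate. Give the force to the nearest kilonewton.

γ = ρg = 1025 × 9.81 / 1000 = 10.05525 kN/m³.
Let θ = 41.5° be the plate's angle to the horizontal; measure y along the incline from where the plane meets the free surface. Vertical depth h = y·sinθ with sinθ = 0.662620.
The centroid of a semicircle lies 4r/(3π) = 0.318734 m from the diameter, here below the top edge, so y_c = 2.3 + 0.318734 = 2.61873 m and h_c = 2.61873 × 0.662620 = 1.73522 m.
A = πr²/2 = π × 0.751²/2 = 0.885931 m².
Resultant F = γ·h_c·A = 10.05525 × 1.73522 × 0.885931 = 15.4578 kN.

F ≈ 15 kN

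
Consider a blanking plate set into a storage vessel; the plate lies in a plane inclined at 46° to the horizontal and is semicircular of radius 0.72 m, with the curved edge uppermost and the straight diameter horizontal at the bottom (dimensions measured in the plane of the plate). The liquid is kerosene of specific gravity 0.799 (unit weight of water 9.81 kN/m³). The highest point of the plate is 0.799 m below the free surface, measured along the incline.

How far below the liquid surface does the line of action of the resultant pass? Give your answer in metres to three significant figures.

h_p = 0.894 m

γ = 0.799 × 9.81 = 7.83819 kN/m³.
Let θ = 46° be the plate's angle to the horizontal; measure y along the incline from where the plane meets the free surface. Vertical depth h = y·sinθ with sinθ = 0.719340.
The centroid lies 4r/(3π) = 0.305577 m above the diameter, so r − 4r/(3π) = 0.72 − 0.305577 = 0.414423 m below the topmost point, so y_c = 0.799 + 0.414423 = 1.21342 m and h_c = 1.21342 × 0.719340 = 0.872862 m.
A = πr²/2 = π × 0.72²/2 = 0.814301 m².
Resultant F = γ·h_c·A = 7.83819 × 0.872862 × 0.814301 = 5.57117 kN.
I_c = (π/8 − 8/(9π))·r⁴ = 0.109757 × 0.72⁴ = 0.0294959 m⁴.
Centre of pressure: y_p = y_c + I_c/(y_c·A) = 1.21342 + 0.0294959/(1.21342 × 0.814301) = 1.21342 + 0.0298515 = 1.24327 m along the plane.
Vertically, h_p = y_p·sinθ = 1.24327 × 0.719340 = 0.894334 m.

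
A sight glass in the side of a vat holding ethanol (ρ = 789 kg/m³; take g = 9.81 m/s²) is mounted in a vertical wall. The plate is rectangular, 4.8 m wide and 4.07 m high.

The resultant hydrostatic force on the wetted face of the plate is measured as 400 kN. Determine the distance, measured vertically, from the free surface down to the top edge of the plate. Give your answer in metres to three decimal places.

γ = ρg = 789 × 9.81 / 1000 = 7.74009 kN/m³.
A = 4.8 × 4.07 = 19.536 m².
From F = γ·h_c·A, the centroid depth is h_c = 400/(7.74009 × 19.536) = 2.64532 m.
The centroid lies 4.07/2 = 2.035 m below the top edge, so the top edge sits at h_top = 2.64532 − 2.035 = 0.61032 m below the surface.

d_top ≈ 0.610 m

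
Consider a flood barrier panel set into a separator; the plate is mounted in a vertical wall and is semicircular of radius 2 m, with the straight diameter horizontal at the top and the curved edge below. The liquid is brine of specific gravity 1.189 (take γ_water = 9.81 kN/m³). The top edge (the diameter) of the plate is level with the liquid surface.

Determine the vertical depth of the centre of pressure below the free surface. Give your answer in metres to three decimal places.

γ = 1.189 × 9.81 = 11.66409 kN/m³.
The centroid of a semicircle lies 4r/(3π) = 0.848826 m from the diameter, here below the top edge, so the centroid depth is h_c = 0.848826 m.
A = πr²/2 = π × 2²/2 = 6.28319 m².
Resultant F = γ·h_c·A = 11.66409 × 0.848826 × 6.28319 = 62.2085 kN.
I_c = (π/8 − 8/(9π))·r⁴ = 0.109757 × 2⁴ = 1.75611 m⁴.
Centre of pressure: y_p = y_c + I_c/(y_c·A) = 0.848826 + 1.75611/(0.848826 × 6.28319) = 0.848826 + 0.329271 = 1.1781 m along the plane.

h_p = 1.178 m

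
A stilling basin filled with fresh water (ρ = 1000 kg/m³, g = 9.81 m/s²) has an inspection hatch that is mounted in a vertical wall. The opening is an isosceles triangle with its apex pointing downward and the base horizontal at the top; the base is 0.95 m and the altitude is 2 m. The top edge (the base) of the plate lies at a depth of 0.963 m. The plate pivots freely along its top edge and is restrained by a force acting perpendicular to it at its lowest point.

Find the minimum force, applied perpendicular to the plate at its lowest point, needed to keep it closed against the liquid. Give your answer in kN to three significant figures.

P ≈ 6.10 kN

γ = ρg = 1000 × 9.81 = 9810 N/m³ = 9.81 kN/m³.
With the apex down, the centroid sits h/3 = 2/3 = 0.666667 m below the base (the top edge), so the centroid depth is h_c = 0.963 + 0.666667 = 1.62967 m.
A = ½ × 0.95 × 2 = 0.95 m².
Resultant F = γ·h_c·A = 9.81 × 1.62967 × 0.95 = 15.1877 kN.
I_c = b·h³/36 = 0.95 × 2³/36 = 0.211111 m⁴.
Centre of pressure: y_p = y_c + I_c/(y_c·A) = 1.62967 + 0.211111/(1.62967 × 0.95) = 1.62967 + 0.13636 = 1.76603 m along the plane.
The resultant acts 0.666667 + 0.13636 = 0.803027 m (along the plate) below the hinge at the top edge, so the moment about the hinge is M = F × 0.803027 = 15.1877 × 0.803027 = 12.1961 kN·m.
A normal force at the bottom, 2 m from the hinge, must supply this moment: P = 12.1961/2 = 6.09805 kN.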